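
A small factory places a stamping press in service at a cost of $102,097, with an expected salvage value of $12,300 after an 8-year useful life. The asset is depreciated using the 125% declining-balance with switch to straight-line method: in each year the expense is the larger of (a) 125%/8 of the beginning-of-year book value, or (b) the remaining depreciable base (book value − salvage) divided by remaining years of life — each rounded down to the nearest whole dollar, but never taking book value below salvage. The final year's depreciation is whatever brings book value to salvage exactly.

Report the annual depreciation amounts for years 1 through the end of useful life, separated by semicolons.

$15,952; $13,460; $11,357; $9,805; $9,805; $9,806; $9,806; $9,806

Depreciable base = $102,097 − $12,300 = $89,797.
Year 1: DB = ⌊$102,097 × 125%/8⌋ = $15,952; SL = ⌊$89,797/8⌋ = $11,224 → take DB $15,952. Book value $86,145.
Year 2: DB = ⌊$86,145 × 125%/8⌋ = $13,460; SL = ⌊$73,845/7⌋ = $10,549 → take DB $13,460. Book value $72,685.
Year 3: DB = ⌊$72,685 × 125%/8⌋ = $11,357; SL = ⌊$60,385/6⌋ = $10,064 → take DB $11,357. Book value $61,328.
Year 4: DB = ⌊$61,328 × 125%/8⌋ = $9,582; SL = ⌊$49,028/5⌋ = $9,805 → take SL $9,805. Book value $51,523.
Year 5: DB = ⌊$51,523 × 125%/8⌋ = $8,050; SL = ⌊$39,223/4⌋ = $9,805 → take SL $9,805. Book value $41,718.
Year 6: DB = ⌊$41,718 × 125%/8⌋ = $6,518; SL = ⌊$29,418/3⌋ = $9,806 → take SL $9,806. Book value $31,912.
Year 7: DB = ⌊$31,912 × 125%/8⌋ = $4,986; SL = ⌊$19,612/2⌋ = $9,806 → take SL $9,806. Book value $22,106.
Year 8 (final): $22,106 − $12,300 = $9,806. Book value $12,300.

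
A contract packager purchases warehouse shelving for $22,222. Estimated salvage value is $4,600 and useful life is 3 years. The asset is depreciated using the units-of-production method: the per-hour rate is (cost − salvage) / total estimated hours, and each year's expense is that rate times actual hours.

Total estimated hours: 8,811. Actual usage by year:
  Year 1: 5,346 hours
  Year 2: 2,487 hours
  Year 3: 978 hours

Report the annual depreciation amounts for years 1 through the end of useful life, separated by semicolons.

Depreciable base = $22,222 − $4,600 = $17,622.
Rate = $17,622 / 8,811 hours = $2 per hour.
Year 1: 5,346 × $2 = $10,692. Book value $11,530.
Year 2: 2,487 × $2 = $4,974. Book value $6,556.
Year 3: 978 × $2 = $1,956. Book value $4,600.

$10,692; $4,974; $1,956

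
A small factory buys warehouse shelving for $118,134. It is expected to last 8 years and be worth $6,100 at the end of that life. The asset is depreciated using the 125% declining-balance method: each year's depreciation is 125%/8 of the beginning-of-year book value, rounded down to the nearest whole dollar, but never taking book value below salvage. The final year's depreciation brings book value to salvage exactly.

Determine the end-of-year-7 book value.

Depreciable base = $118,134 − $6,100 = $112,034.
Year 1: ⌊$118,134 × 125%/8⌋ = $18,458. Book value $99,676.
Year 2: ⌊$99,676 × 125%/8⌋ = $15,574. Book value $84,102.
Year 3: ⌊$84,102 × 125%/8⌋ = $13,140. Book value $70,962.
Year 4: ⌊$70,962 × 125%/8⌋ = $11,087. Book value $59,875.
Year 5: ⌊$59,875 × 125%/8⌋ = $9,355. Book value $50,520.
Year 6: ⌊$50,520 × 125%/8⌋ = $7,893. Book value $42,627.
Year 7: ⌊$42,627 × 125%/8⌋ = $6,660. Book value $35,967.

$35,967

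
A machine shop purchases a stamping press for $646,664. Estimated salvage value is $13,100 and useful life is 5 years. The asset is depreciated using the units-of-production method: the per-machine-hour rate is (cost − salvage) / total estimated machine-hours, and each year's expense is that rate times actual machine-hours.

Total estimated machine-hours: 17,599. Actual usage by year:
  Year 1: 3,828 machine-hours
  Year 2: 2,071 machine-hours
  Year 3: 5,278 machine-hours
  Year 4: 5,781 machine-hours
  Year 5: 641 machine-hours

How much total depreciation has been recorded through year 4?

Depreciable base = $646,664 − $13,100 = $633,564.
Rate = $633,564 / 17,599 machine-hours = $36 per machine-hour.
Year 1: 3,828 × $36 = $137,808. Book value $508,856.
Year 2: 2,071 × $36 = $74,556. Book value $434,300.
Year 3: 5,278 × $36 = $190,008. Book value $244,292.
Year 4: 5,781 × $36 = $208,116. Book value $36,176.
Accumulated through year 4 = $646,664 − $36,176 = $610,488.

$610,488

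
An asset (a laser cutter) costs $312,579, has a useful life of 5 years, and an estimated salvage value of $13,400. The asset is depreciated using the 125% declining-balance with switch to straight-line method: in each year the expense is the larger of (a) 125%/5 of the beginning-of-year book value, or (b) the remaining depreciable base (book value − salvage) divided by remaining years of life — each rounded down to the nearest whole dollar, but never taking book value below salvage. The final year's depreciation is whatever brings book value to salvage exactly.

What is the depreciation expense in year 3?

Depreciable base = $312,579 − $13,400 = $299,179.
Year 1: DB = ⌊$312,579 × 125%/5⌋ = $78,144; SL = ⌊$299,179/5⌋ = $59,835 → take DB $78,144. Book value $234,435.
Year 2: DB = ⌊$234,435 × 125%/5⌋ = $58,608; SL = ⌊$221,035/4⌋ = $55,258 → take DB $58,608. Book value $175,827.
Year 3: DB = ⌊$175,827 × 125%/5⌋ = $43,956; SL = ⌊$162,427/3⌋ = $54,142 → take SL $54,142. Book value $121,685.

$54,142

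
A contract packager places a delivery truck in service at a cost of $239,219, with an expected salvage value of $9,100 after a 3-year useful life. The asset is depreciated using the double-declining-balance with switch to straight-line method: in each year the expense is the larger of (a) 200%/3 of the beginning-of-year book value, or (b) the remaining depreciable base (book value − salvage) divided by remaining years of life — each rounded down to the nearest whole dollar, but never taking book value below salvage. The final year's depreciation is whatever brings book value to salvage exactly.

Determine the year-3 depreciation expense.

Depreciable base = $239,219 − $9,100 = $230,119.
Year 1: DB = ⌊$239,219 × 200%/3⌋ = $159,479; SL = ⌊$230,119/3⌋ = $76,706 → take DB $159,479. Book value $79,740.
Year 2: DB = ⌊$79,740 × 200%/3⌋ = $53,160; SL = ⌊$70,640/2⌋ = $35,320 → take DB $53,160. Book value $26,580.
Year 3 (final): $26,580 − $9,100 = $17,480. Book value $9,100.

$17,480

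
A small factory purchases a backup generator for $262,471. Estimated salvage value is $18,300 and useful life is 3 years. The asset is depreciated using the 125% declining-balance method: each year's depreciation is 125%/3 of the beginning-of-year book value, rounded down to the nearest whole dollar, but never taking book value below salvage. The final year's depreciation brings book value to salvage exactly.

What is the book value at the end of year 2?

Depreciable base = $262,471 − $18,300 = $244,171.
Year 1: ⌊$262,471 × 125%/3⌋ = $109,362. Book value $153,109.
Year 2: ⌊$153,109 × 125%/3⌋ = $63,795. Book value $89,314.

$89,314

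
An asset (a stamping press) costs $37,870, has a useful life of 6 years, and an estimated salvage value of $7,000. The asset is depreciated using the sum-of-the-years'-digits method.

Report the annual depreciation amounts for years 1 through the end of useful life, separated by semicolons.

Depreciable base = $37,870 − $7,000 = $30,870.
Sum of the years' digits = 6+5+4+3+2+1 = 21.
Year 1: $30,870 × 6/21 = $8,820. Book value $29,050.
Year 2: $30,870 × 5/21 = $7,350. Book value $21,700.
Year 3: $30,870 × 4/21 = $5,880. Book value $15,820.
Year 4: $30,870 × 3/21 = $4,410. Book value $11,410.
Year 5: $30,870 × 2/21 = $2,940. Book value $8,470.
Year 6: $30,870 × 1/21 = $1,470. Book value $7,000.

$8,820; $7,350; $5,880; $4,410; $2,940; $1,470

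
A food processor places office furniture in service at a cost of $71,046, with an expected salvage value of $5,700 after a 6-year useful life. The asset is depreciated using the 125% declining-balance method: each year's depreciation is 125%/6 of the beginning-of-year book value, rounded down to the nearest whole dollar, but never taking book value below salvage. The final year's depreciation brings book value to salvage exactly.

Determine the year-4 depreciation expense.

$7,344

Depreciable base = $71,046 − $5,700 = $65,346.
Year 1: ⌊$71,046 × 125%/6⌋ = $14,801. Book value $56,245.
Year 2: ⌊$56,245 × 125%/6⌋ = $11,717. Book value $44,528.
Year 3: ⌊$44,528 × 125%/6⌋ = $9,276. Book value $35,252.
Year 4: ⌊$35,252 × 125%/6⌋ = $7,344. Book value $27,908.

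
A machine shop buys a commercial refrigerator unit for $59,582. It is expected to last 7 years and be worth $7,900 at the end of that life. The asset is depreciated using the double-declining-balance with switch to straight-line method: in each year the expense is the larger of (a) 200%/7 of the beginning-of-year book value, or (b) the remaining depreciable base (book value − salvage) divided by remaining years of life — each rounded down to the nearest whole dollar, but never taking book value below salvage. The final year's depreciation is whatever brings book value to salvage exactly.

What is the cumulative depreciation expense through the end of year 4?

$44,071

Depreciable base = $59,582 − $7,900 = $51,682.
Year 1: DB = ⌊$59,582 × 200%/7⌋ = $17,023; SL = ⌊$51,682/7⌋ = $7,383 → take DB $17,023. Book value $42,559.
Year 2: DB = ⌊$42,559 × 200%/7⌋ = $12,159; SL = ⌊$34,659/6⌋ = $5,776 → take DB $12,159. Book value $30,400.
Year 3: DB = ⌊$30,400 × 200%/7⌋ = $8,685; SL = ⌊$22,500/5⌋ = $4,500 → take DB $8,685. Book value $21,715.
Year 4: DB = ⌊$21,715 × 200%/7⌋ = $6,204; SL = ⌊$13,815/4⌋ = $3,453 → take DB $6,204. Book value $15,511.
Accumulated through year 4 = $59,582 − $15,511 = $44,071.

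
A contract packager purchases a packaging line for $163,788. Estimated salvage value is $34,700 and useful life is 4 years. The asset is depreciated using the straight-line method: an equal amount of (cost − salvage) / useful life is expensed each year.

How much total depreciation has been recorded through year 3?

Depreciable base = $163,788 − $34,700 = $129,088.
Annual expense = $129,088 / 4 = $32,272.
End of year 1: book value $131,516.
End of year 2: book value $99,244.
End of year 3: book value $66,972.
Accumulated through year 3 = $163,788 − $66,972 = $96,816.

$96,816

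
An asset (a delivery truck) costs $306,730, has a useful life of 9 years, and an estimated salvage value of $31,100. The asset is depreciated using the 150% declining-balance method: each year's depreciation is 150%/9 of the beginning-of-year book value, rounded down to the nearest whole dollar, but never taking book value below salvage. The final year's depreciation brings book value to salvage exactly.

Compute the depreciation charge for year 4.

$29,584

Depreciable base = $306,730 − $31,100 = $275,630.
Year 1: ⌊$306,730 × 150%/9⌋ = $51,121. Book value $255,609.
Year 2: ⌊$255,609 × 150%/9⌋ = $42,601. Book value $213,008.
Year 3: ⌊$213,008 × 150%/9⌋ = $35,501. Book value $177,507.
Year 4: ⌊$177,507 × 150%/9⌋ = $29,584. Book value $147,923.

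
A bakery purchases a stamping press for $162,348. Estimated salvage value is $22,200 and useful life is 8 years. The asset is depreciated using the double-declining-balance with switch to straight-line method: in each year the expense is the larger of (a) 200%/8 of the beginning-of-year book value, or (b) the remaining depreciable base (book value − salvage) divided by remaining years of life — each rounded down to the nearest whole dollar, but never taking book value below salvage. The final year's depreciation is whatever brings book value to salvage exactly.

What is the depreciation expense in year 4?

$17,122

Depreciable base = $162,348 − $22,200 = $140,148.
Year 1: DB = ⌊$162,348 × 200%/8⌋ = $40,587; SL = ⌊$140,148/8⌋ = $17,518 → take DB $40,587. Book value $121,761.
Year 2: DB = ⌊$121,761 × 200%/8⌋ = $30,440; SL = ⌊$99,561/7⌋ = $14,223 → take DB $30,440. Book value $91,321.
Year 3: DB = ⌊$91,321 × 200%/8⌋ = $22,830; SL = ⌊$69,121/6⌋ = $11,520 → take DB $22,830. Book value $68,491.
Year 4: DB = ⌊$68,491 × 200%/8⌋ = $17,122; SL = ⌊$46,291/5⌋ = $9,258 → take DB $17,122. Book value $51,369.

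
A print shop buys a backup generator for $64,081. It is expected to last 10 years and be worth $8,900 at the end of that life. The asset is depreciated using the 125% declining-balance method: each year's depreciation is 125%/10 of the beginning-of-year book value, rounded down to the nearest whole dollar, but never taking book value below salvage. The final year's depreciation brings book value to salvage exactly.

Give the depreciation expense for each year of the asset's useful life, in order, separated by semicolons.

Depreciable base = $64,081 − $8,900 = $55,181.
Year 1: ⌊$64,081 × 125%/10⌋ = $8,010. Book value $56,071.
Year 2: ⌊$56,071 × 125%/10⌋ = $7,008. Book value $49,063.
Year 3: ⌊$49,063 × 125%/10⌋ = $6,132. Book value $42,931.
Year 4: ⌊$42,931 × 125%/10⌋ = $5,366. Book value $37,565.
Year 5: ⌊$37,565 × 125%/10⌋ = $4,695. Book value $32,870.
Year 6: ⌊$32,870 × 125%/10⌋ = $4,108. Book value $28,762.
Year 7: ⌊$28,762 × 125%/10⌋ = $3,595. Book value $25,167.
Year 8: ⌊$25,167 × 125%/10⌋ = $3,145. Book value $22,022.
Year 9: ⌊$22,022 × 125%/10⌋ = $2,752. Book value $19,270.
Year 10 (final): $19,270 − $8,900 = $10,370. Book value $8,900.

$8,010; $7,008; $6,132; $5,366; $4,695; $4,108; $3,595; $3,145; $2,752; $10,370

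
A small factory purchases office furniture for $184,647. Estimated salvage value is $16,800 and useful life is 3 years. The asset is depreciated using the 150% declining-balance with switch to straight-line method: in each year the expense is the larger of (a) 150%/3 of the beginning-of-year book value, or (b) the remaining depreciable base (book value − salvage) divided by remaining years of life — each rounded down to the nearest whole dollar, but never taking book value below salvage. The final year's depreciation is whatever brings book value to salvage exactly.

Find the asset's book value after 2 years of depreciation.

$46,162

Depreciable base = $184,647 − $16,800 = $167,847.
Year 1: DB = ⌊$184,647 × 150%/3⌋ = $92,323; SL = ⌊$167,847/3⌋ = $55,949 → take DB $92,323. Book value $92,324.
Year 2: DB = ⌊$92,324 × 150%/3⌋ = $46,162; SL = ⌊$75,524/2⌋ = $37,762 → take DB $46,162. Book value $46,162.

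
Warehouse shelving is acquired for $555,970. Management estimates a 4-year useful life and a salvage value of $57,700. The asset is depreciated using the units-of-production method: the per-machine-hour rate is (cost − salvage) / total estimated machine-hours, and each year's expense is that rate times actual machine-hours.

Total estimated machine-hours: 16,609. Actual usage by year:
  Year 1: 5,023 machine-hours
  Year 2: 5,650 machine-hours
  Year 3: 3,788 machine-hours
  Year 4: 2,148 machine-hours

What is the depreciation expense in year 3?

Depreciable base = $555,970 − $57,700 = $498,270.
Rate = $498,270 / 16,609 machine-hours = $30 per machine-hour.
Year 1: 5,023 × $30 = $150,690. Book value $405,280.
Year 2: 5,650 × $30 = $169,500. Book value $235,780.
Year 3: 3,788 × $30 = $113,640. Book value $122,140.

$113,640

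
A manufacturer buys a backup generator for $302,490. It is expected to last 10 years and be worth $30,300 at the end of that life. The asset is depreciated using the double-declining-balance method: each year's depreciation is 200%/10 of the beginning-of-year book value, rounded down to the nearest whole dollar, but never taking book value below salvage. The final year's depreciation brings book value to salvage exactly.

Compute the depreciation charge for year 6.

$19,824

Depreciable base = $302,490 − $30,300 = $272,190.
Year 1: ⌊$302,490 × 200%/10⌋ = $60,498. Book value $241,992.
Year 2: ⌊$241,992 × 200%/10⌋ = $48,398. Book value $193,594.
Year 3: ⌊$193,594 × 200%/10⌋ = $38,718. Book value $154,876.
Year 4: ⌊$154,876 × 200%/10⌋ = $30,975. Book value $123,901.
Year 5: ⌊$123,901 × 200%/10⌋ = $24,780. Book value $99,121.
Year 6: ⌊$99,121 × 200%/10⌋ = $19,824. Book value $79,297.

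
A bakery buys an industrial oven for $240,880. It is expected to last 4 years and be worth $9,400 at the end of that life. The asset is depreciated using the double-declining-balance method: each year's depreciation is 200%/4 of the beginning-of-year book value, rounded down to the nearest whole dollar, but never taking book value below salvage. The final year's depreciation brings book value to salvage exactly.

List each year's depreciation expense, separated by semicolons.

Depreciable base = $240,880 − $9,400 = $231,480.
Year 1: ⌊$240,880 × 200%/4⌋ = $120,440. Book value $120,440.
Year 2: ⌊$120,440 × 200%/4⌋ = $60,220. Book value $60,220.
Year 3: ⌊$60,220 × 200%/4⌋ = $30,110. Book value $30,110.
Year 4 (final): $30,110 − $9,400 = $20,710. Book value $9,400.

$120,440; $60,220; $30,110; $20,710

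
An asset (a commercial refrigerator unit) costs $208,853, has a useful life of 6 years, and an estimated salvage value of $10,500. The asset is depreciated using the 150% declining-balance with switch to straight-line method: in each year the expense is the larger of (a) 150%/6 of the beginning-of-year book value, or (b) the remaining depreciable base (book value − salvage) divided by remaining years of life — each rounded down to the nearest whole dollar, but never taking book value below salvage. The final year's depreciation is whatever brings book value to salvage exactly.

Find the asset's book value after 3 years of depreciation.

$88,110

Depreciable base = $208,853 − $10,500 = $198,353.
Year 1: DB = ⌊$208,853 × 150%/6⌋ = $52,213; SL = ⌊$198,353/6⌋ = $33,058 → take DB $52,213. Book value $156,640.
Year 2: DB = ⌊$156,640 × 150%/6⌋ = $39,160; SL = ⌊$146,140/5⌋ = $29,228 → take DB $39,160. Book value $117,480.
Year 3: DB = ⌊$117,480 × 150%/6⌋ = $29,370; SL = ⌊$106,980/4⌋ = $26,745 → take DB $29,370. Book value $88,110.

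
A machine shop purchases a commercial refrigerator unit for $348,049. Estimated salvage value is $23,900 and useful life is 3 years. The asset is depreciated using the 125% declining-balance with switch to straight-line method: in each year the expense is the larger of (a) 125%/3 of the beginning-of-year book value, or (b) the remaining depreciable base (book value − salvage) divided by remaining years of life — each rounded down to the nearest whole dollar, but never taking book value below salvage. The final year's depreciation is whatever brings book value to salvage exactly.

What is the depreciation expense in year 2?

Depreciable base = $348,049 − $23,900 = $324,149.
Year 1: DB = ⌊$348,049 × 125%/3⌋ = $145,020; SL = ⌊$324,149/3⌋ = $108,049 → take DB $145,020. Book value $203,029.
Year 2: DB = ⌊$203,029 × 125%/3⌋ = $84,595; SL = ⌊$179,129/2⌋ = $89,564 → take SL $89,564. Book value $113,465.

$89,564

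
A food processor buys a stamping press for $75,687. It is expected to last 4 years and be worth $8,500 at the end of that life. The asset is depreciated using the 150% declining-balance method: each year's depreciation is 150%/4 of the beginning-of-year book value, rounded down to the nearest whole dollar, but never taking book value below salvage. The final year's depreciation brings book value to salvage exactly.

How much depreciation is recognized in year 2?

Depreciable base = $75,687 − $8,500 = $67,187.
Year 1: ⌊$75,687 × 150%/4⌋ = $28,382. Book value $47,305.
Year 2: ⌊$47,305 × 150%/4⌋ = $17,739. Book value $29,566.

$17,739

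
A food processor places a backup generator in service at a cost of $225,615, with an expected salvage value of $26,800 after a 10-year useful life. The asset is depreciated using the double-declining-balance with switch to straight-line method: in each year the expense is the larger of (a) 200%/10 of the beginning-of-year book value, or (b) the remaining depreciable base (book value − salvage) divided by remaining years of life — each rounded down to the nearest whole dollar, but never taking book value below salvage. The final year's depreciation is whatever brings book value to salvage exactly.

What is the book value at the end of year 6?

Depreciable base = $225,615 − $26,800 = $198,815.
Year 1: DB = ⌊$225,615 × 200%/10⌋ = $45,123; SL = ⌊$198,815/10⌋ = $19,881 → take DB $45,123. Book value $180,492.
Year 2: DB = ⌊$180,492 × 200%/10⌋ = $36,098; SL = ⌊$153,692/9⌋ = $17,076 → take DB $36,098. Book value $144,394.
Year 3: DB = ⌊$144,394 × 200%/10⌋ = $28,878; SL = ⌊$117,594/8⌋ = $14,699 → take DB $28,878. Book value $115,516.
Year 4: DB = ⌊$115,516 × 200%/10⌋ = $23,103; SL = ⌊$88,716/7⌋ = $12,673 → take DB $23,103. Book value $92,413.
Year 5: DB = ⌊$92,413 × 200%/10⌋ = $18,482; SL = ⌊$65,613/6⌋ = $10,935 → take DB $18,482. Book value $73,931.
Year 6: DB = ⌊$73,931 × 200%/10⌋ = $14,786; SL = ⌊$47,131/5⌋ = $9,426 → take DB $14,786. Book value $59,145.

$59,145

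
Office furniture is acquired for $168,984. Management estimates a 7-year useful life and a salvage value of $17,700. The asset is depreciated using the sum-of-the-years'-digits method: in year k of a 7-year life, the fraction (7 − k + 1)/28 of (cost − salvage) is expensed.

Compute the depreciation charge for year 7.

$5,403

Depreciable base = $168,984 − $17,700 = $151,284.
Sum of the years' digits = 7+6+5+4+3+2+1 = 28.
Year 1: $151,284 × 7/28 = $37,821. Book value $131,163.
Year 2: $151,284 × 6/28 = $32,418. Book value $98,745.
Year 3: $151,284 × 5/28 = $27,015. Book value $71,730.
Year 4: $151,284 × 4/28 = $21,612. Book value $50,118.
Year 5: $151,284 × 3/28 = $16,209. Book value $33,909.
Year 6: $151,284 × 2/28 = $10,806. Book value $23,103.
Year 7: $151,284 × 1/28 = $5,403. Book value $17,700.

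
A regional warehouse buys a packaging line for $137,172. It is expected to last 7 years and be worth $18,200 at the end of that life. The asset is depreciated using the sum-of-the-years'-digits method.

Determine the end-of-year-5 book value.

Depreciable base = $137,172 − $18,200 = $118,972.
Sum of the years' digits = 7+6+5+4+3+2+1 = 28.
Year 1: $118,972 × 7/28 = $29,743. Book value $107,429.
Year 2: $118,972 × 6/28 = $25,494. Book value $81,935.
Year 3: $118,972 × 5/28 = $21,245. Book value $60,690.
Year 4: $118,972 × 4/28 = $16,996. Book value $43,694.
Year 5: $118,972 × 3/28 = $12,747. Book value $30,947.

$30,947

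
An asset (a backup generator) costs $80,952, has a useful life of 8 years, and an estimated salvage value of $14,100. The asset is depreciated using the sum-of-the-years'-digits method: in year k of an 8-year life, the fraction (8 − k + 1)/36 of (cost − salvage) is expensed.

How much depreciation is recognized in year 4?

$9,285

Depreciable base = $80,952 − $14,100 = $66,852.
Sum of the years' digits = 8+7+6+5+4+3+2+1 = 36.
Year 1: $66,852 × 8/36 = $14,856. Book value $66,096.
Year 2: $66,852 × 7/36 = $12,999. Book value $53,097.
Year 3: $66,852 × 6/36 = $11,142. Book value $41,955.
Year 4: $66,852 × 5/36 = $9,285. Book value $32,670.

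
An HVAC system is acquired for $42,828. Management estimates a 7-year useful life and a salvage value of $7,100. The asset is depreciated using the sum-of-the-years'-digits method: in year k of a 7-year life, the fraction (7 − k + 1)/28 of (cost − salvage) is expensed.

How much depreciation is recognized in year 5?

Depreciable base = $42,828 − $7,100 = $35,728.
Sum of the years' digits = 7+6+5+4+3+2+1 = 28.
Year 1: $35,728 × 7/28 = $8,932. Book value $33,896.
Year 2: $35,728 × 6/28 = $7,656. Book value $26,240.
Year 3: $35,728 × 5/28 = $6,380. Book value $19,860.
Year 4: $35,728 × 4/28 = $5,104. Book value $14,756.
Year 5: $35,728 × 3/28 = $3,828. Book value $10,928.

$3,828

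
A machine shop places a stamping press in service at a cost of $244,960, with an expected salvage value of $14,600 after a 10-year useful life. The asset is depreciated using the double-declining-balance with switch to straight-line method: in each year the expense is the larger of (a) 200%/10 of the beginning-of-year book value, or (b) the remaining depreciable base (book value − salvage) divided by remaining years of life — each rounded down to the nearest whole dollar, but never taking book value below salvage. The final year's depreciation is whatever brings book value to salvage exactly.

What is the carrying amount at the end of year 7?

Depreciable base = $244,960 − $14,600 = $230,360.
Year 1: DB = ⌊$244,960 × 200%/10⌋ = $48,992; SL = ⌊$230,360/10⌋ = $23,036 → take DB $48,992. Book value $195,968.
Year 2: DB = ⌊$195,968 × 200%/10⌋ = $39,193; SL = ⌊$181,368/9⌋ = $20,152 → take DB $39,193. Book value $156,775.
Year 3: DB = ⌊$156,775 × 200%/10⌋ = $31,355; SL = ⌊$142,175/8⌋ = $17,771 → take DB $31,355. Book value $125,420.
Year 4: DB = ⌊$125,420 × 200%/10⌋ = $25,084; SL = ⌊$110,820/7⌋ = $15,831 → take DB $25,084. Book value $100,336.
Year 5: DB = ⌊$100,336 × 200%/10⌋ = $20,067; SL = ⌊$85,736/6⌋ = $14,289 → take DB $20,067. Book value $80,269.
Year 6: DB = ⌊$80,269 × 200%/10⌋ = $16,053; SL = ⌊$65,669/5⌋ = $13,133 → take DB $16,053. Book value $64,216.
Year 7: DB = ⌊$64,216 × 200%/10⌋ = $12,843; SL = ⌊$49,616/4⌋ = $12,404 → take DB $12,843. Book value $51,373.

$51,373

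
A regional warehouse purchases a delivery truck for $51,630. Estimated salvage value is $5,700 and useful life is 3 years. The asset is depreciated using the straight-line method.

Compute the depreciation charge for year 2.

Depreciable base = $51,630 − $5,700 = $45,930.
Annual expense = $45,930 / 3 = $15,310.

$15,310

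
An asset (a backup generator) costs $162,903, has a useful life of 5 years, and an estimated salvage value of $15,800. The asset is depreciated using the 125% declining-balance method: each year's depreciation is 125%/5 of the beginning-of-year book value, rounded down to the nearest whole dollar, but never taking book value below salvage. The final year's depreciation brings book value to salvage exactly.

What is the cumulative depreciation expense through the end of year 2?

$71,269

Depreciable base = $162,903 − $15,800 = $147,103.
Year 1: ⌊$162,903 × 125%/5⌋ = $40,725. Book value $122,178.
Year 2: ⌊$122,178 × 125%/5⌋ = $30,544. Book value $91,634.
Accumulated through year 2 = $162,903 − $91,634 = $71,269.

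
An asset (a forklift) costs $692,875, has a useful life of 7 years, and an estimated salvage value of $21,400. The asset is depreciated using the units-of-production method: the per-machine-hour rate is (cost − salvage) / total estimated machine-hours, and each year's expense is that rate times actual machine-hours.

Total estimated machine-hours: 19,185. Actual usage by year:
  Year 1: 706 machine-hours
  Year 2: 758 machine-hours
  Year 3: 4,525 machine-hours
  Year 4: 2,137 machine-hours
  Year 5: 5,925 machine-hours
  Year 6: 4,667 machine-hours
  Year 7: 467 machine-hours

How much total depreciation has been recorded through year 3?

$209,615

Depreciable base = $692,875 − $21,400 = $671,475.
Rate = $671,475 / 19,185 machine-hours = $35 per machine-hour.
Year 1: 706 × $35 = $24,710. Book value $668,165.
Year 2: 758 × $35 = $26,530. Book value $641,635.
Year 3: 4,525 × $35 = $158,375. Book value $483,260.
Accumulated through year 3 = $692,875 − $483,260 = $209,615.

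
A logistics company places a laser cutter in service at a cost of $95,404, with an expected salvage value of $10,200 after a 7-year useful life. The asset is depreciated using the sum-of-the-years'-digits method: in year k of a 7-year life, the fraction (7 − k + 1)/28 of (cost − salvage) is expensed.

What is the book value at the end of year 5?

$19,329

Depreciable base = $95,404 − $10,200 = $85,204.
Sum of the years' digits = 7+6+5+4+3+2+1 = 28.
Year 1: $85,204 × 7/28 = $21,301. Book value $74,103.
Year 2: $85,204 × 6/28 = $18,258. Book value $55,845.
Year 3: $85,204 × 5/28 = $15,215. Book value $40,630.
Year 4: $85,204 × 4/28 = $12,172. Book value $28,458.
Year 5: $85,204 × 3/28 = $9,129. Book value $19,329.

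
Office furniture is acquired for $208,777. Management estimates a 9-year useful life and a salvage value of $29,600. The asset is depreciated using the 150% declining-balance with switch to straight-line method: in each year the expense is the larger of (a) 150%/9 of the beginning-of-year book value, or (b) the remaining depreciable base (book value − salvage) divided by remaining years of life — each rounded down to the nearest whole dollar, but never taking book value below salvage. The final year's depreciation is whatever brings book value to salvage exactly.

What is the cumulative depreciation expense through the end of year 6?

Depreciable base = $208,777 − $29,600 = $179,177.
Year 1: DB = ⌊$208,777 × 150%/9⌋ = $34,796; SL = ⌊$179,177/9⌋ = $19,908 → take DB $34,796. Book value $173,981.
Year 2: DB = ⌊$173,981 × 150%/9⌋ = $28,996; SL = ⌊$144,381/8⌋ = $18,047 → take DB $28,996. Book value $144,985.
Year 3: DB = ⌊$144,985 × 150%/9⌋ = $24,164; SL = ⌊$115,385/7⌋ = $16,483 → take DB $24,164. Book value $120,821.
Year 4: DB = ⌊$120,821 × 150%/9⌋ = $20,136; SL = ⌊$91,221/6⌋ = $15,203 → take DB $20,136. Book value $100,685.
Year 5: DB = ⌊$100,685 × 150%/9⌋ = $16,780; SL = ⌊$71,085/5⌋ = $14,217 → take DB $16,780. Book value $83,905.
Year 6: DB = ⌊$83,905 × 150%/9⌋ = $13,984; SL = ⌊$54,305/4⌋ = $13,576 → take DB $13,984. Book value $69,921.
Accumulated through year 6 = $208,777 − $69,921 = $138,856.

$138,856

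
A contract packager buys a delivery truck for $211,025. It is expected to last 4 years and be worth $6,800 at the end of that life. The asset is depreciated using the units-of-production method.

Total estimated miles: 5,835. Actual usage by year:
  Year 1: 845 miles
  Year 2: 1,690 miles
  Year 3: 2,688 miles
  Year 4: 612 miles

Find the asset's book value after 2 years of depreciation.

$122,300

Depreciable base = $211,025 − $6,800 = $204,225.
Rate = $204,225 / 5,835 miles = $35 per mile.
Year 1: 845 × $35 = $29,575. Book value $181,450.
Year 2: 1,690 × $35 = $59,150. Book value $122,300.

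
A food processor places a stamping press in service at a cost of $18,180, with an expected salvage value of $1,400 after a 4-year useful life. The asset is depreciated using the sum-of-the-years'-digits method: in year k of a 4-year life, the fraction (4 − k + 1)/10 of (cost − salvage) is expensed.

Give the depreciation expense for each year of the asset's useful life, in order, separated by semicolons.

Depreciable base = $18,180 − $1,400 = $16,780.
Sum of the years' digits = 4+3+2+1 = 10.
Year 1: $16,780 × 4/10 = $6,712. Book value $11,468.
Year 2: $16,780 × 3/10 = $5,034. Book value $6,434.
Year 3: $16,780 × 2/10 = $3,356. Book value $3,078.
Year 4: $16,780 × 1/10 = $1,678. Book value $1,400.

$6,712; $5,034; $3,356; $1,678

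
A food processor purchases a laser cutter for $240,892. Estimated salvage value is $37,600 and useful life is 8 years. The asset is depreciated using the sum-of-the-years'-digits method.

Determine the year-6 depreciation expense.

Depreciable base = $240,892 − $37,600 = $203,292.
Sum of the years' digits = 8+7+6+5+4+3+2+1 = 36.
Year 1: $203,292 × 8/36 = $45,176. Book value $195,716.
Year 2: $203,292 × 7/36 = $39,529. Book value $156,187.
Year 3: $203,292 × 6/36 = $33,882. Book value $122,305.
Year 4: $203,292 × 5/36 = $28,235. Book value $94,070.
Year 5: $203,292 × 4/36 = $22,588. Book value $71,482.
Year 6: $203,292 × 3/36 = $16,941. Book value $54,541.

$16,941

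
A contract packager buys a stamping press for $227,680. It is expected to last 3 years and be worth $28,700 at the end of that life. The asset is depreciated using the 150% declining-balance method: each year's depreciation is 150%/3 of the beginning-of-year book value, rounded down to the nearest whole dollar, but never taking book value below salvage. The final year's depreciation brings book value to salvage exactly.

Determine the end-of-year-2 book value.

Depreciable base = $227,680 − $28,700 = $198,980.
Year 1: ⌊$227,680 × 150%/3⌋ = $113,840. Book value $113,840.
Year 2: ⌊$113,840 × 150%/3⌋ = $56,920. Book value $56,920.

$56,920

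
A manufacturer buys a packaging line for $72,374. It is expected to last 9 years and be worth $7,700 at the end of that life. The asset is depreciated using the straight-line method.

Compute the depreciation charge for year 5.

Depreciable base = $72,374 − $7,700 = $64,674.
Annual expense = $64,674 / 9 = $7,186.

$7,186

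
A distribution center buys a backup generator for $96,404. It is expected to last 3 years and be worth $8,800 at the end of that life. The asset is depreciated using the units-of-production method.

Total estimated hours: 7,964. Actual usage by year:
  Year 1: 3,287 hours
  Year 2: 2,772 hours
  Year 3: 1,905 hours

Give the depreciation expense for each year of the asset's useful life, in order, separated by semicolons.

Depreciable base = $96,404 − $8,800 = $87,604.
Rate = $87,604 / 7,964 hours = $11 per hour.
Year 1: 3,287 × $11 = $36,157. Book value $60,247.
Year 2: 2,772 × $11 = $30,492. Book value $29,755.
Year 3: 1,905 × $11 = $20,955. Book value $8,800.

$36,157; $30,492; $20,955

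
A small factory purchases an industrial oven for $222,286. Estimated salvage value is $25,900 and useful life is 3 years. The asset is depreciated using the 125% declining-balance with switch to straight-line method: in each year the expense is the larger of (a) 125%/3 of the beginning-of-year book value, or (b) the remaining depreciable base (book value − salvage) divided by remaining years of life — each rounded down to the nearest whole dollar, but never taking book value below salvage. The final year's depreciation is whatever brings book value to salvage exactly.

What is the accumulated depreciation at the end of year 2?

Depreciable base = $222,286 − $25,900 = $196,386.
Year 1: DB = ⌊$222,286 × 125%/3⌋ = $92,619; SL = ⌊$196,386/3⌋ = $65,462 → take DB $92,619. Book value $129,667.
Year 2: DB = ⌊$129,667 × 125%/3⌋ = $54,027; SL = ⌊$103,767/2⌋ = $51,883 → take DB $54,027. Book value $75,640.
Accumulated through year 2 = $222,286 − $75,640 = $146,646.

$146,646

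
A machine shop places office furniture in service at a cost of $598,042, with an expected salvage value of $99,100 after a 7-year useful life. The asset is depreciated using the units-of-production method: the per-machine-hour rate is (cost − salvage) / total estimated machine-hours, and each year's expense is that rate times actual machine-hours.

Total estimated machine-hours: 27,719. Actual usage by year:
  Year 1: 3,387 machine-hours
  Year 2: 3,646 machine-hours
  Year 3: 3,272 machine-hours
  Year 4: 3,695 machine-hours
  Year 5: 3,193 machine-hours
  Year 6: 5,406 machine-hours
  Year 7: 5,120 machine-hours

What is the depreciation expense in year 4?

$66,510

Depreciable base = $598,042 − $99,100 = $498,942.
Rate = $498,942 / 27,719 machine-hours = $18 per machine-hour.
Year 1: 3,387 × $18 = $60,966. Book value $537,076.
Year 2: 3,646 × $18 = $65,628. Book value $471,448.
Year 3: 3,272 × $18 = $58,896. Book value $412,552.
Year 4: 3,695 × $18 = $66,510. Book value $346,042.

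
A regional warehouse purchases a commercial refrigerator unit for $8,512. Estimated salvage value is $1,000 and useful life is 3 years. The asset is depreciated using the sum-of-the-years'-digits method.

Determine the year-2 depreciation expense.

$2,504

Depreciable base = $8,512 − $1,000 = $7,512.
Sum of the years' digits = 3+2+1 = 6.
Year 1: $7,512 × 3/6 = $3,756. Book value $4,756.
Year 2: $7,512 × 2/6 = $2,504. Book value $2,252.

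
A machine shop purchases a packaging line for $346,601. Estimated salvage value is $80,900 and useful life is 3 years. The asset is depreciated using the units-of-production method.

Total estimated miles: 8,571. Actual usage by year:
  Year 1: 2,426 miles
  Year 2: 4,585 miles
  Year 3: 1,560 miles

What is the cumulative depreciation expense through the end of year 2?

$217,341

Depreciable base = $346,601 − $80,900 = $265,701.
Rate = $265,701 / 8,571 miles = $31 per mile.
Year 1: 2,426 × $31 = $75,206. Book value $271,395.
Year 2: 4,585 × $31 = $142,135. Book value $129,260.
Accumulated through year 2 = $346,601 − $129,260 = $217,341.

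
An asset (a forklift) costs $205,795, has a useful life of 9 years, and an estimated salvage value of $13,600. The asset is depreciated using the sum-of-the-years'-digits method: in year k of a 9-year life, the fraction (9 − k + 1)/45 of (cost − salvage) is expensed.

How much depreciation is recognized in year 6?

$17,084

Depreciable base = $205,795 − $13,600 = $192,195.
Sum of the years' digits = 9+8+7+6+5+4+3+2+1 = 45.
Year 1: $192,195 × 9/45 = $38,439. Book value $167,356.
Year 2: $192,195 × 8/45 = $34,168. Book value $133,188.
Year 3: $192,195 × 7/45 = $29,897. Book value $103,291.
Year 4: $192,195 × 6/45 = $25,626. Book value $77,665.
Year 5: $192,195 × 5/45 = $21,355. Book value $56,310.
Year 6: $192,195 × 4/45 = $17,084. Book value $39,226.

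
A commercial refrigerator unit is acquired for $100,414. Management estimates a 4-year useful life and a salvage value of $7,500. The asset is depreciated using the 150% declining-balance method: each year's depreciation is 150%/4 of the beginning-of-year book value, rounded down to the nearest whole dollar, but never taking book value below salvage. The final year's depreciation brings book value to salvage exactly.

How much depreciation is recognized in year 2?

$23,534

Depreciable base = $100,414 − $7,500 = $92,914.
Year 1: ⌊$100,414 × 150%/4⌋ = $37,655. Book value $62,759.
Year 2: ⌊$62,759 × 150%/4⌋ = $23,534. Book value $39,225.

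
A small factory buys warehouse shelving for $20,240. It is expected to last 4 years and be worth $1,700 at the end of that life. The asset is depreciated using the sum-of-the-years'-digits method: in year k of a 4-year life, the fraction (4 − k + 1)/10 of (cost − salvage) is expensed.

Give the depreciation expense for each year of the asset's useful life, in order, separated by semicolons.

Depreciable base = $20,240 − $1,700 = $18,540.
Sum of the years' digits = 4+3+2+1 = 10.
Year 1: $18,540 × 4/10 = $7,416. Book value $12,824.
Year 2: $18,540 × 3/10 = $5,562. Book value $7,262.
Year 3: $18,540 × 2/10 = $3,708. Book value $3,554.
Year 4: $18,540 × 1/10 = $1,854. Book value $1,700.

$7,416; $5,562; $3,708; $1,854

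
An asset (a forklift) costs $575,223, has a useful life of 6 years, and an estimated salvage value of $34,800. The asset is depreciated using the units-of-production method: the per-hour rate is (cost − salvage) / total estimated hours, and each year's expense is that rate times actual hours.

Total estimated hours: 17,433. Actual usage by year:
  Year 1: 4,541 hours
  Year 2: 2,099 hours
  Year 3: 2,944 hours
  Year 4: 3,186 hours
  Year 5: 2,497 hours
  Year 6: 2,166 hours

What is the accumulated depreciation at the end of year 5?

Depreciable base = $575,223 − $34,800 = $540,423.
Rate = $540,423 / 17,433 hours = $31 per hour.
Year 1: 4,541 × $31 = $140,771. Book value $434,452.
Year 2: 2,099 × $31 = $65,069. Book value $369,383.
Year 3: 2,944 × $31 = $91,264. Book value $278,119.
Year 4: 3,186 × $31 = $98,766. Book value $179,353.
Year 5: 2,497 × $31 = $77,407. Book value $101,946.
Accumulated through year 5 = $575,223 − $101,946 = $473,277.

$473,277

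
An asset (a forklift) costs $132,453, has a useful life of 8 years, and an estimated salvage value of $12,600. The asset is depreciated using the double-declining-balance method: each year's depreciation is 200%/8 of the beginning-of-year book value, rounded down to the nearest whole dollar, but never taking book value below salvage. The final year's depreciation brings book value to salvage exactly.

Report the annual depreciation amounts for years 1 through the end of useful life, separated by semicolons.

$33,113; $24,835; $18,626; $13,969; $10,477; $7,858; $5,893; $5,082

Depreciable base = $132,453 − $12,600 = $119,853.
Year 1: ⌊$132,453 × 200%/8⌋ = $33,113. Book value $99,340.
Year 2: ⌊$99,340 × 200%/8⌋ = $24,835. Book value $74,505.
Year 3: ⌊$74,505 × 200%/8⌋ = $18,626. Book value $55,879.
Year 4: ⌊$55,879 × 200%/8⌋ = $13,969. Book value $41,910.
Year 5: ⌊$41,910 × 200%/8⌋ = $10,477. Book value $31,433.
Year 6: ⌊$31,433 × 200%/8⌋ = $7,858. Book value $23,575.
Year 7: ⌊$23,575 × 200%/8⌋ = $5,893. Book value $17,682.
Year 8 (final): $17,682 − $12,600 = $5,082. Book value $12,600.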